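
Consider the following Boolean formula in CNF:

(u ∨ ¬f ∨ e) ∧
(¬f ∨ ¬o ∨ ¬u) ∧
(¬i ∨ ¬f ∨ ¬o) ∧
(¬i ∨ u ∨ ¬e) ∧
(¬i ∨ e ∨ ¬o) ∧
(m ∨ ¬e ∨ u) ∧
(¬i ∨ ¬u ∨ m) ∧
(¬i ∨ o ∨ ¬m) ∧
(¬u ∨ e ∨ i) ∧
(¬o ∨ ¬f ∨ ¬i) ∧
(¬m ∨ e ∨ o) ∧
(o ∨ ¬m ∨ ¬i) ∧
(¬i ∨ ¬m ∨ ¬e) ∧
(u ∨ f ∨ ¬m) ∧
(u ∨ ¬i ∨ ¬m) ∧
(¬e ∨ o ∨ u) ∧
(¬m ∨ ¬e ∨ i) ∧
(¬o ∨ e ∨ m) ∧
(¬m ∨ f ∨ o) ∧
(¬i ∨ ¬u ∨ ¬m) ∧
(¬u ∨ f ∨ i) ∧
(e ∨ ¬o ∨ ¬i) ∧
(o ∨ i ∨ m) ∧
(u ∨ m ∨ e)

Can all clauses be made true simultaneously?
No

No, the formula is not satisfiable.

No assignment of truth values to the variables can make all 24 clauses true simultaneously.

The formula is UNSAT (unsatisfiable).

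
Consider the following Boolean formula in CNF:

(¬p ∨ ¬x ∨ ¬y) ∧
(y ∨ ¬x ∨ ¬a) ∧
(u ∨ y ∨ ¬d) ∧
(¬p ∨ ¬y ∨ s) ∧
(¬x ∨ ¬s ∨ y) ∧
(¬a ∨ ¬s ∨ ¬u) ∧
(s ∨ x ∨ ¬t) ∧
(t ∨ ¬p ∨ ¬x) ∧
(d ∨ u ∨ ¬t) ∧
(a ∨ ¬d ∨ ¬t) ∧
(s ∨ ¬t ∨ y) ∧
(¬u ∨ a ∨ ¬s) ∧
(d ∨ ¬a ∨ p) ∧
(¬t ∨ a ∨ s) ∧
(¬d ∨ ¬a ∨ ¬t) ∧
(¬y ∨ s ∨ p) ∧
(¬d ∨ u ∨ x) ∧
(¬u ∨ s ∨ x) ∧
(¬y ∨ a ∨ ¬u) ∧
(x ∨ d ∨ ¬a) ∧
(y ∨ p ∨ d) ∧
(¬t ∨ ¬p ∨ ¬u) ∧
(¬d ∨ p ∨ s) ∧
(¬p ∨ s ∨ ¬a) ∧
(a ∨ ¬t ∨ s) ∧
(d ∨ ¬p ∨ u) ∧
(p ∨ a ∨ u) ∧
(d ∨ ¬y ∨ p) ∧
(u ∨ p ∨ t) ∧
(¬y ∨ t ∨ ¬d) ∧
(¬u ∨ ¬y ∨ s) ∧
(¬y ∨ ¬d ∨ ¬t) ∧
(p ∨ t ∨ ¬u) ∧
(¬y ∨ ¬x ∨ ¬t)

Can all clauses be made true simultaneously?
No

No, the formula is not satisfiable.

No assignment of truth values to the variables can make all 34 clauses true simultaneously.

The formula is UNSAT (unsatisfiable).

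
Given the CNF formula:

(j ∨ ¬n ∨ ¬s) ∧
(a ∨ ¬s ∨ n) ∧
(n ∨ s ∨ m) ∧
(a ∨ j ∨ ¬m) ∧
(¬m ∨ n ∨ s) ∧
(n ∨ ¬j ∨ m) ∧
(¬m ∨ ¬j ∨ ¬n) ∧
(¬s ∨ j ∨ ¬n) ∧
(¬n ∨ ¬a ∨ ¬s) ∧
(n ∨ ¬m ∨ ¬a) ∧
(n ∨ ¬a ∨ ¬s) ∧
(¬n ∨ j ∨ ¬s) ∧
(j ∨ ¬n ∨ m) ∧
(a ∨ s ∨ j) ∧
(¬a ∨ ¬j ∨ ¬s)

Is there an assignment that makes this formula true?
Yes

Yes, the formula is satisfiable.

One satisfying assignment is: s=False, m=False, a=False, j=True, n=True

Verification: With this assignment, all 15 clauses evaluate to true.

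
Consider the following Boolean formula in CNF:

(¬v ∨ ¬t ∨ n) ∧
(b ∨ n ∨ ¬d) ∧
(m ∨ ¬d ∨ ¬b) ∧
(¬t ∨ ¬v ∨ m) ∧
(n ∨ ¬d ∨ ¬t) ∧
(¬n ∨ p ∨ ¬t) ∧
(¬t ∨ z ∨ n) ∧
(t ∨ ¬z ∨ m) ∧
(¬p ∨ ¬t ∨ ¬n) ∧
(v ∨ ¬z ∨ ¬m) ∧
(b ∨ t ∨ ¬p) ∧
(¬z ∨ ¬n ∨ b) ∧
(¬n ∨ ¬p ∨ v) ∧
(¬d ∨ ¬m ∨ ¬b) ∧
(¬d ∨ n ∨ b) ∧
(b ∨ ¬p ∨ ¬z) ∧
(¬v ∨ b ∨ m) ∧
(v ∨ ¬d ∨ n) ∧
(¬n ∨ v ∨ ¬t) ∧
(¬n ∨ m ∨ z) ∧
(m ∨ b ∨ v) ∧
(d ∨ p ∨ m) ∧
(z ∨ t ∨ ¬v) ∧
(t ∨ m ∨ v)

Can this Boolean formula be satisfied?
Yes

Yes, the formula is satisfiable.

One satisfying assignment is: m=False, d=False, v=False, t=True, b=True, z=True, n=False, p=True

Verification: With this assignment, all 24 clauses evaluate to true.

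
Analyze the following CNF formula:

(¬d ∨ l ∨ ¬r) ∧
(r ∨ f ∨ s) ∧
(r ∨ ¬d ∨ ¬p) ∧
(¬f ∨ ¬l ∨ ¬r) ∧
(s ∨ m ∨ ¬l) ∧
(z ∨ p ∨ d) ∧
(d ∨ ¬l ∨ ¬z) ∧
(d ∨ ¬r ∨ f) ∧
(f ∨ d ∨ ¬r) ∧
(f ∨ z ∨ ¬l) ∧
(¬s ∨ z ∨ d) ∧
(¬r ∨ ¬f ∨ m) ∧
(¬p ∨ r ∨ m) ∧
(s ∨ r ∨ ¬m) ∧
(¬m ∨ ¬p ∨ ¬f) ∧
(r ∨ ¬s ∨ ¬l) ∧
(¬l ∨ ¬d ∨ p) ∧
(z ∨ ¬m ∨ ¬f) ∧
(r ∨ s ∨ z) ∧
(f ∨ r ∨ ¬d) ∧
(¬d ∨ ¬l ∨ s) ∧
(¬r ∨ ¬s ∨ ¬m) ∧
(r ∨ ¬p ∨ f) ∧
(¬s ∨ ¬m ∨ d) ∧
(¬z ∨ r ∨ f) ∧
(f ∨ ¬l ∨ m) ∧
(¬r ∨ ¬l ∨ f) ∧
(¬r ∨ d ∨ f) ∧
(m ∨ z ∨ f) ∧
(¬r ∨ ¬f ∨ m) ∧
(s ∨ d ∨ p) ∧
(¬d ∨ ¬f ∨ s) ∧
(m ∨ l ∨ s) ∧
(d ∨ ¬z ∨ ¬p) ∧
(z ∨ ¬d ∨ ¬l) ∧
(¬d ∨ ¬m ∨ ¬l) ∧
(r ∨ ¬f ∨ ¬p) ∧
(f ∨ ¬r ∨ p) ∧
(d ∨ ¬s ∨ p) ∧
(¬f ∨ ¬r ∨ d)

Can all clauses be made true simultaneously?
Yes

Yes, the formula is satisfiable.

One satisfying assignment is: m=False, r=False, p=False, f=True, z=False, l=False, s=True, d=True

Verification: With this assignment, all 40 clauses evaluate to true.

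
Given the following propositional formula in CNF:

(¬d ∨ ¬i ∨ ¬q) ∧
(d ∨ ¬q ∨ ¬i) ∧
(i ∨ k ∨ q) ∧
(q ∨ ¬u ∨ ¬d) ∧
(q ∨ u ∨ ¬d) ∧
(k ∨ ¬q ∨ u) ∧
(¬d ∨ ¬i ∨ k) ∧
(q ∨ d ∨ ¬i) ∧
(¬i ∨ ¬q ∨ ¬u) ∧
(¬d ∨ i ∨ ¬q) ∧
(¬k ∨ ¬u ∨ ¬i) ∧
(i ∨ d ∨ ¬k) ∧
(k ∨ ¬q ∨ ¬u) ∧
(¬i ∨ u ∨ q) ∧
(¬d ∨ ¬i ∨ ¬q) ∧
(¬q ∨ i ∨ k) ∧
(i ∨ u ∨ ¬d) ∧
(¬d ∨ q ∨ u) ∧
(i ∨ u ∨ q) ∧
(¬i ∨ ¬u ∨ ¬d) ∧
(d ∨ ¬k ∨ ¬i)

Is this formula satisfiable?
No

No, the formula is not satisfiable.

No assignment of truth values to the variables can make all 21 clauses true simultaneously.

The formula is UNSAT (unsatisfiable).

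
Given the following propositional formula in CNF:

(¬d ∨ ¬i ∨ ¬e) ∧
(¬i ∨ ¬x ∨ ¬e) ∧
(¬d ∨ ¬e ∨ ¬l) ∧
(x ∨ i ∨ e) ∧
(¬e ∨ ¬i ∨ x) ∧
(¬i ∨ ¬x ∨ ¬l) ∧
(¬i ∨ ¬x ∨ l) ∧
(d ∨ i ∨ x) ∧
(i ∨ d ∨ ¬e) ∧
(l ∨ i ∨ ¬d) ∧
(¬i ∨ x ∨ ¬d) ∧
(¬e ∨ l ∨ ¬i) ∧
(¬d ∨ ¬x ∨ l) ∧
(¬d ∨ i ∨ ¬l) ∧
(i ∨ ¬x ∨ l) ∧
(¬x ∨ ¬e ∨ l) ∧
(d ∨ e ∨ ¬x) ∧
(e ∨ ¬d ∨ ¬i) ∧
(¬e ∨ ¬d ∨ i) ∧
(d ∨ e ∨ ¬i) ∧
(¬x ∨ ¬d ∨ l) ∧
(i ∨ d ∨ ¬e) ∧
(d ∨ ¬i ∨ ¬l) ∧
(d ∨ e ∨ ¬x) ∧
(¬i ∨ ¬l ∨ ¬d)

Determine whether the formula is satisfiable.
No

No, the formula is not satisfiable.

No assignment of truth values to the variables can make all 25 clauses true simultaneously.

The formula is UNSAT (unsatisfiable).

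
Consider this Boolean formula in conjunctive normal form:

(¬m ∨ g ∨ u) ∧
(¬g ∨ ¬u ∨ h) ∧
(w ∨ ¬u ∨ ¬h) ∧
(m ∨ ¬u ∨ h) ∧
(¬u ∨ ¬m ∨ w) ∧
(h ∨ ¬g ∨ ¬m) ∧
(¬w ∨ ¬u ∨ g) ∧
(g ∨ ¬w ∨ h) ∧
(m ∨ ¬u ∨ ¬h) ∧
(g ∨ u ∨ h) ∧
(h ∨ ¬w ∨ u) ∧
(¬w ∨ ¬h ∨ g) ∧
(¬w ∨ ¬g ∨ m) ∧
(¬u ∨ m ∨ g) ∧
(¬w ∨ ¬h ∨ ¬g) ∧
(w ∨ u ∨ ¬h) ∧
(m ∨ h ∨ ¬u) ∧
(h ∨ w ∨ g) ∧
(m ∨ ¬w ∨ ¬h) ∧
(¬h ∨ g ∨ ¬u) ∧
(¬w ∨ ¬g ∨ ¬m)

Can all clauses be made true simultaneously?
Yes

Yes, the formula is satisfiable.

One satisfying assignment is: m=False, h=False, g=True, w=False, u=False

Verification: With this assignment, all 21 clauses evaluate to true.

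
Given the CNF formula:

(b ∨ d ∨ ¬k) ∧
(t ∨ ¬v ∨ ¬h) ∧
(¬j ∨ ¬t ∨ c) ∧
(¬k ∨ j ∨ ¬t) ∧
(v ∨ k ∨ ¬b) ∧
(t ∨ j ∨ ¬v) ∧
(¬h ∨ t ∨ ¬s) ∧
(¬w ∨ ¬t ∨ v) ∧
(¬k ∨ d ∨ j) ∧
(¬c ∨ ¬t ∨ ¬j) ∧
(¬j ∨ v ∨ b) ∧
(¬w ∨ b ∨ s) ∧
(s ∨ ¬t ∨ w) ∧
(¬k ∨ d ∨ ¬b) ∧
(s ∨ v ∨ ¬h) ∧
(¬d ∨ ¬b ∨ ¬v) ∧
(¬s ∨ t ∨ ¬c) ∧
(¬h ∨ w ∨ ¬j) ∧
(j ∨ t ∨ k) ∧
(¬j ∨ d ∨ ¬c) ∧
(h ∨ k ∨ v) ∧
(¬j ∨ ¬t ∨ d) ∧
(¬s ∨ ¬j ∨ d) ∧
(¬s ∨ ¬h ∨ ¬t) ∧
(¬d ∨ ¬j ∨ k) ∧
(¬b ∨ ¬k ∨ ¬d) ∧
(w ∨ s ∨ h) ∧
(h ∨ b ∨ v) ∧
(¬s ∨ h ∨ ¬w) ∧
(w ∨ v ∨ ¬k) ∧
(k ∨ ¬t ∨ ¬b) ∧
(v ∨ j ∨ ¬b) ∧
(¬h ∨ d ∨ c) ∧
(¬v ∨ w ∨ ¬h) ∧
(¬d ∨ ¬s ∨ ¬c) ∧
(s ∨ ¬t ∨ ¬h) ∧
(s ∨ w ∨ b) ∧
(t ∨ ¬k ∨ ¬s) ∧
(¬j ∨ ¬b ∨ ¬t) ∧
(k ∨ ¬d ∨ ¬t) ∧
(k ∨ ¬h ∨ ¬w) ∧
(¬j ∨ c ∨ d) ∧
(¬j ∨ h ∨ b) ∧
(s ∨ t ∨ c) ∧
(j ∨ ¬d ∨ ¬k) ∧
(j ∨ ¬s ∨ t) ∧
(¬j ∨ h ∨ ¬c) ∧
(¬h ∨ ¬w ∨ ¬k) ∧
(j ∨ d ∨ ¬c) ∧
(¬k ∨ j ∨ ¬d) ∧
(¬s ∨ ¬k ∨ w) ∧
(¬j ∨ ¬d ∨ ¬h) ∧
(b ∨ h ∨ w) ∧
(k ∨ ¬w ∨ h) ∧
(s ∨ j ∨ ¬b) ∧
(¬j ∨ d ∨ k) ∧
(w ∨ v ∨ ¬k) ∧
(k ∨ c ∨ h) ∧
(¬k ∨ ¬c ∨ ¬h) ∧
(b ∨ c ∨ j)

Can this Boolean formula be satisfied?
No

No, the formula is not satisfiable.

No assignment of truth values to the variables can make all 60 clauses true simultaneously.

The formula is UNSAT (unsatisfiable).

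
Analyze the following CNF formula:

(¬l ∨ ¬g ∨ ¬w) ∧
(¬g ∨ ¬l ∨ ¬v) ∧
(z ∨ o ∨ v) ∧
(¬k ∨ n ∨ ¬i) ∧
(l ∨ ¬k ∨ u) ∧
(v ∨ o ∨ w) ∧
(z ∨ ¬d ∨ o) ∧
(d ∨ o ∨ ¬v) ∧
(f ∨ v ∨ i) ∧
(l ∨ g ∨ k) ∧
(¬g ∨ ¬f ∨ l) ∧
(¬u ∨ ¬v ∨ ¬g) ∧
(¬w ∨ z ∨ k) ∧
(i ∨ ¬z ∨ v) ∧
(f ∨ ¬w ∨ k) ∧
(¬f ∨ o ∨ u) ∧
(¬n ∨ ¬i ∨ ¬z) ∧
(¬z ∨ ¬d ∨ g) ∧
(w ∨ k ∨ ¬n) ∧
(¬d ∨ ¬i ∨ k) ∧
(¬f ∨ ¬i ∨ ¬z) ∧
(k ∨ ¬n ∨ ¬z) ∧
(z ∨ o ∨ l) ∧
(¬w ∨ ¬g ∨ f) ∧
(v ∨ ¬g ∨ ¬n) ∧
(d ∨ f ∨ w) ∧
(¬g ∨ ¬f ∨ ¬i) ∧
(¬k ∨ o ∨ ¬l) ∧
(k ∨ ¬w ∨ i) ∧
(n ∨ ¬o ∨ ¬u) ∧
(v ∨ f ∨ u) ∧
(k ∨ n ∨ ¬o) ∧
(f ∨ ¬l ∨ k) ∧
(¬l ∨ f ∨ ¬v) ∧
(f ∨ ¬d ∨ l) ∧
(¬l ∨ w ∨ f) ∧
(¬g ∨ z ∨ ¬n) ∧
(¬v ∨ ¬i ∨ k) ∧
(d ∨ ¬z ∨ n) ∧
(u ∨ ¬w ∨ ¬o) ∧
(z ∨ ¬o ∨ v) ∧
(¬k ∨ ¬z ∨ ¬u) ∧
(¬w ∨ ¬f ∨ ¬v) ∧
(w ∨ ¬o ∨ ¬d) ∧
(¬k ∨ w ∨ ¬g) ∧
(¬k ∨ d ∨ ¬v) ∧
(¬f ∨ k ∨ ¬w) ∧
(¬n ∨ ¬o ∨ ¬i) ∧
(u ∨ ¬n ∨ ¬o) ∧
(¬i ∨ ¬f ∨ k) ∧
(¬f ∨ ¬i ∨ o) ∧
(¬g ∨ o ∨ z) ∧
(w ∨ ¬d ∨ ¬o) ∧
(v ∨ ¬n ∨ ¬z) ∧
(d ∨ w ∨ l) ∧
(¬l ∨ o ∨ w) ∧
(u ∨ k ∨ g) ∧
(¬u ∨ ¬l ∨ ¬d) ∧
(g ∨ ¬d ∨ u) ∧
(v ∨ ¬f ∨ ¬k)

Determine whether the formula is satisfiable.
No

No, the formula is not satisfiable.

No assignment of truth values to the variables can make all 60 clauses true simultaneously.

The formula is UNSAT (unsatisfiable).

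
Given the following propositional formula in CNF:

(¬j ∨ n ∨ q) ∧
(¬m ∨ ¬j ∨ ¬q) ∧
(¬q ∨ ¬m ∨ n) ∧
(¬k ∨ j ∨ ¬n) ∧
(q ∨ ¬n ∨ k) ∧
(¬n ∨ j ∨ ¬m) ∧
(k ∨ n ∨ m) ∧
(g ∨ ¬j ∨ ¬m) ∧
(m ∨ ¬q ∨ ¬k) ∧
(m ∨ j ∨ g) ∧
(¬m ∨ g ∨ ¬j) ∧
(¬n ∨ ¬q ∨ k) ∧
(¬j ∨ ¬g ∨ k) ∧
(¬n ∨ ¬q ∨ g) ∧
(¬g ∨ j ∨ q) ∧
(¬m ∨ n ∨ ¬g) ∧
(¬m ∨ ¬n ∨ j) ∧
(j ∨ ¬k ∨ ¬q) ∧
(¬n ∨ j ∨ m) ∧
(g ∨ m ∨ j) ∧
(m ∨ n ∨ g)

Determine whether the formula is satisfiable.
Yes

Yes, the formula is satisfiable.

One satisfying assignment is: k=False, n=False, j=False, g=False, q=False, m=True

Verification: With this assignment, all 21 clauses evaluate to true.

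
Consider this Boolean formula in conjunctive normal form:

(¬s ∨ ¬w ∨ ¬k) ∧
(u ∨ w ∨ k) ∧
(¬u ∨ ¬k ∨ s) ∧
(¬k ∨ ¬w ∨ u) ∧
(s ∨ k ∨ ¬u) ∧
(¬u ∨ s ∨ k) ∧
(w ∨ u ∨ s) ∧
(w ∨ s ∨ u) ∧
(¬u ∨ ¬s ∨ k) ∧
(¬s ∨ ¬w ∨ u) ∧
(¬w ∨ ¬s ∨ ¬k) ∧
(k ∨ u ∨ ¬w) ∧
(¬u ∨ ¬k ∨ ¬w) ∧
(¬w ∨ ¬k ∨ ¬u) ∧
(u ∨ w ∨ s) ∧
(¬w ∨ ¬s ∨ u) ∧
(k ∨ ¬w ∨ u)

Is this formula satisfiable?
Yes

Yes, the formula is satisfiable.

One satisfying assignment is: k=True, u=False, s=True, w=False

Verification: With this assignment, all 17 clauses evaluate to true.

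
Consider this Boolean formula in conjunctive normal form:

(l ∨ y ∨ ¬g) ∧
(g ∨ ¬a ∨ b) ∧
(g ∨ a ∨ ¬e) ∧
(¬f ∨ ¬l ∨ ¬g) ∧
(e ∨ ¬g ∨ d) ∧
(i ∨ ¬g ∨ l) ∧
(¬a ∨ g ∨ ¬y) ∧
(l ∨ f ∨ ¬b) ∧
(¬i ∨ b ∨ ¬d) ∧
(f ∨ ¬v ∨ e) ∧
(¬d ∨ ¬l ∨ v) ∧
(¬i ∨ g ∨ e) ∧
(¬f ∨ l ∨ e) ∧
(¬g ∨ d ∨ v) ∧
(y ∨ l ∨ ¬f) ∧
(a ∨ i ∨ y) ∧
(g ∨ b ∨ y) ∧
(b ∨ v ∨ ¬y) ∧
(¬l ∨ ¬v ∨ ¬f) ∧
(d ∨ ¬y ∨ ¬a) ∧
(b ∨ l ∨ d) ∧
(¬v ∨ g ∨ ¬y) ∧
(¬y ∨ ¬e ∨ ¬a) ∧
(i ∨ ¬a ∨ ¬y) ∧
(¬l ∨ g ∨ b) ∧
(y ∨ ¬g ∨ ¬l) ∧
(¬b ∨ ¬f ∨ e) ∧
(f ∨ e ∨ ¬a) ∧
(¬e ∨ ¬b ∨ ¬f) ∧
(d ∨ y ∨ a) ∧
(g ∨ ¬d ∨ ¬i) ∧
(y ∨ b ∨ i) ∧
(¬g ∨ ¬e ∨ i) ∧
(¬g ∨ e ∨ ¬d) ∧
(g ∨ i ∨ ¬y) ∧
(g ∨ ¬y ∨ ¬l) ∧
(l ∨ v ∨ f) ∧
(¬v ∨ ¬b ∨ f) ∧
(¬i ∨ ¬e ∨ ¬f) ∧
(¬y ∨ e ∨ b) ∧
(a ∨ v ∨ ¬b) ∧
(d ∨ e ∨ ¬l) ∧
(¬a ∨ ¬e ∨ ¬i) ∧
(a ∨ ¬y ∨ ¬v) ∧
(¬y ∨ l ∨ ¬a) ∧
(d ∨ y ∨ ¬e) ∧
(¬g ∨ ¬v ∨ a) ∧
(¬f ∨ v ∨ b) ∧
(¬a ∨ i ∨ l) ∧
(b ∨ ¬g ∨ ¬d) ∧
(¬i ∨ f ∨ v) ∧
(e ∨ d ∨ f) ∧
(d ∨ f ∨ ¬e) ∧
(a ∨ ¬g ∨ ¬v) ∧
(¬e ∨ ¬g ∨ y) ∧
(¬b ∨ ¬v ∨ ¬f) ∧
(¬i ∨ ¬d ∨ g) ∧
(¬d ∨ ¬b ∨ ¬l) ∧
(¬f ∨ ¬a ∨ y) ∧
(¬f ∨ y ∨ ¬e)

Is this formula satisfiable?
No

No, the formula is not satisfiable.

No assignment of truth values to the variables can make all 60 clauses true simultaneously.

The formula is UNSAT (unsatisfiable).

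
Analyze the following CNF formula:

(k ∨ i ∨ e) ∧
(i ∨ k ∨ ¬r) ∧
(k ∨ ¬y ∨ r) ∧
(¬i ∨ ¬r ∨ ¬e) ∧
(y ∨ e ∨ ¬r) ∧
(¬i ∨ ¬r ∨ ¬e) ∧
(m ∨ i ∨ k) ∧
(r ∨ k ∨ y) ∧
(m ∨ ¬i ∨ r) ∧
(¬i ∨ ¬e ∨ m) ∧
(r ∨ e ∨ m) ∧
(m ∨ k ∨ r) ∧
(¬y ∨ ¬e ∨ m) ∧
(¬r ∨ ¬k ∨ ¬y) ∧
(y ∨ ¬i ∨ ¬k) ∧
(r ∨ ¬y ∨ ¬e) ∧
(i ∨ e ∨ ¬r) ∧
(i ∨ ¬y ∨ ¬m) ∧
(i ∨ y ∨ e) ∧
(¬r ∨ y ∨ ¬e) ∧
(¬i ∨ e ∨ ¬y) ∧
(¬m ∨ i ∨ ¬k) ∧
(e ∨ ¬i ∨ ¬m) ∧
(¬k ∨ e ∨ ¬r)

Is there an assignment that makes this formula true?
Yes

Yes, the formula is satisfiable.

One satisfying assignment is: i=False, k=True, m=False, e=True, y=False, r=False

Verification: With this assignment, all 24 clauses evaluate to true.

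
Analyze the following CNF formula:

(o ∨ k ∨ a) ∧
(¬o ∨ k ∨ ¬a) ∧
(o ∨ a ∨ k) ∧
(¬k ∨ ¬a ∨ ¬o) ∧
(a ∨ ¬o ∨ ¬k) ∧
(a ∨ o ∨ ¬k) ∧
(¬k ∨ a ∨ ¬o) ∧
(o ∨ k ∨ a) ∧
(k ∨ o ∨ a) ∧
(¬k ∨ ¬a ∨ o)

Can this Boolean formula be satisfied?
Yes

Yes, the formula is satisfiable.

One satisfying assignment is: o=False, k=False, a=True

Verification: With this assignment, all 10 clauses evaluate to true.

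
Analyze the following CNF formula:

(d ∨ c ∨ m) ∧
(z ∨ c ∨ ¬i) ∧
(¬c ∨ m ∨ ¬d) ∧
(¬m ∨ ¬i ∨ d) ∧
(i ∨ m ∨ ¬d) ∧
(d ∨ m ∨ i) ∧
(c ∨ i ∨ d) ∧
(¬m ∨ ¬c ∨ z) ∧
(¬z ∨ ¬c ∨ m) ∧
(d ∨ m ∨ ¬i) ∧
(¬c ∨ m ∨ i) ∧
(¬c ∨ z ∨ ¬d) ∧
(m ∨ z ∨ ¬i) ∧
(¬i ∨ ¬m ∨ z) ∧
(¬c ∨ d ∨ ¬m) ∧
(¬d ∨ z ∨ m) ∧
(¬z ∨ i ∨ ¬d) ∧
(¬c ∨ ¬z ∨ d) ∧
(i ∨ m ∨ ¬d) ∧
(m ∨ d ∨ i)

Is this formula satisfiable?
Yes

Yes, the formula is satisfiable.

One satisfying assignment is: z=True, i=True, c=False, m=False, d=True

Verification: With this assignment, all 20 clauses evaluate to true.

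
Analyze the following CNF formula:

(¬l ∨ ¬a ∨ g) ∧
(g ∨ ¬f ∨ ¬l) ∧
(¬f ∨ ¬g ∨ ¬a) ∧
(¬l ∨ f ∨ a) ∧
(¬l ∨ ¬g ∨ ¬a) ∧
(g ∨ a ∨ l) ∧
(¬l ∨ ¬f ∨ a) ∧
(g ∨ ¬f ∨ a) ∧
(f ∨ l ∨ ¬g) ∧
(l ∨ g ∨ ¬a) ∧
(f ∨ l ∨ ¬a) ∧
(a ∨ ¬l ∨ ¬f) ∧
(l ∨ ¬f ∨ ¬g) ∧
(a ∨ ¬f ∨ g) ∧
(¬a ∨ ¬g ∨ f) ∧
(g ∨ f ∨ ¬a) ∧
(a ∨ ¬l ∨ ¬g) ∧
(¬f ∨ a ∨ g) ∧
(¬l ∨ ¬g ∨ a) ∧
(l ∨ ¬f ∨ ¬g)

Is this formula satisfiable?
No

No, the formula is not satisfiable.

No assignment of truth values to the variables can make all 20 clauses true simultaneously.

The formula is UNSAT (unsatisfiable).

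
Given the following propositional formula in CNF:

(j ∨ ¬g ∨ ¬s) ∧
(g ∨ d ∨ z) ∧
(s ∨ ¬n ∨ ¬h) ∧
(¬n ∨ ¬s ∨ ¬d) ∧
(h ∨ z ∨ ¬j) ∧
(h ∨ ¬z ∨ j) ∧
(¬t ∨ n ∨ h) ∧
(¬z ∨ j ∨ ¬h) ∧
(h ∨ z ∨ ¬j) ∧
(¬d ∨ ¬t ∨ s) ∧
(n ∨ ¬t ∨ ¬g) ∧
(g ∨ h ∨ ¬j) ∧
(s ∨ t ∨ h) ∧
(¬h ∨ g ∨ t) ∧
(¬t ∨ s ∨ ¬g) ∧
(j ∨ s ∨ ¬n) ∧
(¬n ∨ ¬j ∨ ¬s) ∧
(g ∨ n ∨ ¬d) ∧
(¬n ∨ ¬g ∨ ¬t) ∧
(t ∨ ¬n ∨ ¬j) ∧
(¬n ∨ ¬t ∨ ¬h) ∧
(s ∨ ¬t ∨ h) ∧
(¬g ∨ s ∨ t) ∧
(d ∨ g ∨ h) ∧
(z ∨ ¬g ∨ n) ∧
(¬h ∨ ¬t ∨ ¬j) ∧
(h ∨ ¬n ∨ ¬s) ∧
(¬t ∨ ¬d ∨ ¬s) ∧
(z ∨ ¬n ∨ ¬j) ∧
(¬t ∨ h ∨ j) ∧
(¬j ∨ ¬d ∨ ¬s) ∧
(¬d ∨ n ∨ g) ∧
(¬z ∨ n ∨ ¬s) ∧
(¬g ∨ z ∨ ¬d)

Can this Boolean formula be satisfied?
No

No, the formula is not satisfiable.

No assignment of truth values to the variables can make all 34 clauses true simultaneously.

The formula is UNSAT (unsatisfiable).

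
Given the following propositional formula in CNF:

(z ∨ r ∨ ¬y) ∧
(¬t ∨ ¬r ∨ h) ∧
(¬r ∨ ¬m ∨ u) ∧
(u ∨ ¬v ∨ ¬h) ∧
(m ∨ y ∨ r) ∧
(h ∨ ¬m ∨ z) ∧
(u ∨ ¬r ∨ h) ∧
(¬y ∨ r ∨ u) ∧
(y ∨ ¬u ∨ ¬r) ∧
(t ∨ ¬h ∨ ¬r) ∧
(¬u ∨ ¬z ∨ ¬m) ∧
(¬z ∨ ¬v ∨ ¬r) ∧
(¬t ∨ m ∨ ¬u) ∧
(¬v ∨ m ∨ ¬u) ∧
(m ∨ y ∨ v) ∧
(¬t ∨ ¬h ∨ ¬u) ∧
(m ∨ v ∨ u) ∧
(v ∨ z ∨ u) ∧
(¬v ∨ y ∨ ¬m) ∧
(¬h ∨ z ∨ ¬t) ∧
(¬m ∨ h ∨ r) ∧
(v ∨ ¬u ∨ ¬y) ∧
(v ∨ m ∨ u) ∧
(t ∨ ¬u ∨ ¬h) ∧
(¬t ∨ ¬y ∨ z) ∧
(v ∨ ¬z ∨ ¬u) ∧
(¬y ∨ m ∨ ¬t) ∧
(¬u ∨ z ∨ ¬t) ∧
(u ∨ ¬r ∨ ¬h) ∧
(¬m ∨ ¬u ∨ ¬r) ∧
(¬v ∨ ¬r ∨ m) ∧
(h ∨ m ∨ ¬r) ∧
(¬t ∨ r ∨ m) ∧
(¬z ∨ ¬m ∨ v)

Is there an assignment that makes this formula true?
No

No, the formula is not satisfiable.

No assignment of truth values to the variables can make all 34 clauses true simultaneously.

The formula is UNSAT (unsatisfiable).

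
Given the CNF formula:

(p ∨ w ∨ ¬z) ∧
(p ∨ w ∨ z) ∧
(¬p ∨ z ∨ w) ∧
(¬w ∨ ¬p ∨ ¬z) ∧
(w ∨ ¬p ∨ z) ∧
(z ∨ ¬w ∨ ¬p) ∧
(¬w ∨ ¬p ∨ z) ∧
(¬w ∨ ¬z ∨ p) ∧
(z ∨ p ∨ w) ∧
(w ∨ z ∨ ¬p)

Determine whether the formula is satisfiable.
Yes

Yes, the formula is satisfiable.

One satisfying assignment is: z=False, w=True, p=False

Verification: With this assignment, all 10 clauses evaluate to true.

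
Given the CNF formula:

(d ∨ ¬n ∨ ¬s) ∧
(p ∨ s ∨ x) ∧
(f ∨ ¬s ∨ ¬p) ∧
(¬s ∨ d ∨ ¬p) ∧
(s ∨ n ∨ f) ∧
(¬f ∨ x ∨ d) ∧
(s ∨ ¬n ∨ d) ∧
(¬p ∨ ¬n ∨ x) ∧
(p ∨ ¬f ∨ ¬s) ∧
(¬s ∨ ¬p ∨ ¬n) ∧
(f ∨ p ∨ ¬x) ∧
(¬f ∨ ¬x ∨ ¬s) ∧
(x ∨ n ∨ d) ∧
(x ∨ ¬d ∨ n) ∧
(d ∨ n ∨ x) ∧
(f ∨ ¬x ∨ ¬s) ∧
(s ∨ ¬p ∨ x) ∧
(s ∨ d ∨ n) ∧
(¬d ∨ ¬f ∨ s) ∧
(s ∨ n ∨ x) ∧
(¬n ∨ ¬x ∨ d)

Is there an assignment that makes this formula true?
Yes

Yes, the formula is satisfiable.

One satisfying assignment is: p=False, f=False, n=True, x=False, d=True, s=True

Verification: With this assignment, all 21 clauses evaluate to true.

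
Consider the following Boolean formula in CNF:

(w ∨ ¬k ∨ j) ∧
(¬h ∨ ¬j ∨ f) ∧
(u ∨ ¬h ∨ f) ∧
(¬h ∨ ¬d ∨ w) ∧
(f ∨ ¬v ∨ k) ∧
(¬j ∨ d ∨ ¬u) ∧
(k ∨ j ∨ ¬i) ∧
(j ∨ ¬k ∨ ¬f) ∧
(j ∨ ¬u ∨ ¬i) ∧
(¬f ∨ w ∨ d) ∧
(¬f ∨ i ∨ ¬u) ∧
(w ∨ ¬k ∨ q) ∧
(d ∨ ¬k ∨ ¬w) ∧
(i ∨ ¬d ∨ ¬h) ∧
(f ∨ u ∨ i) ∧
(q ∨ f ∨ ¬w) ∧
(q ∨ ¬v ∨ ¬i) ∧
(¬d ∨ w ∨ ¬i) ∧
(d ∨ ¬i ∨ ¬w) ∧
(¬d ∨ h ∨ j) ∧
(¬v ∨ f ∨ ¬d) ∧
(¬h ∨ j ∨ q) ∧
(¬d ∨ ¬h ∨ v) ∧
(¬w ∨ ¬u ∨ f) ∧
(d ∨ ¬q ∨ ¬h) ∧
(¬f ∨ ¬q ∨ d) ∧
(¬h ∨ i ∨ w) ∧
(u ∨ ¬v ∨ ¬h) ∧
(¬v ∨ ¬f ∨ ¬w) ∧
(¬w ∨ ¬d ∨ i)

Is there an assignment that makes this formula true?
Yes

Yes, the formula is satisfiable.

One satisfying assignment is: j=False, h=False, d=False, k=False, u=False, v=False, q=False, i=False, w=True, f=True

Verification: With this assignment, all 30 clauses evaluate to true.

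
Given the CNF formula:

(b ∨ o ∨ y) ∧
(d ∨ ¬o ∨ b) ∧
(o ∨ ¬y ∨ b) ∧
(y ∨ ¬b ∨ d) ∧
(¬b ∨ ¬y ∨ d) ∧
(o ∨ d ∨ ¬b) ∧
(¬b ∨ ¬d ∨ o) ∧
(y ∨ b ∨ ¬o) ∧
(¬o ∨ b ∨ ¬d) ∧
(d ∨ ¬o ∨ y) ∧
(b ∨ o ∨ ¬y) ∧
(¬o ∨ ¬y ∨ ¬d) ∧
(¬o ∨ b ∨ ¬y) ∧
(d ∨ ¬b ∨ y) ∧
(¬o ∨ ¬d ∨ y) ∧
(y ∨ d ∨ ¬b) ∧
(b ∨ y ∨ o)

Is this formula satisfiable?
No

No, the formula is not satisfiable.

No assignment of truth values to the variables can make all 17 clauses true simultaneously.

The formula is UNSAT (unsatisfiable).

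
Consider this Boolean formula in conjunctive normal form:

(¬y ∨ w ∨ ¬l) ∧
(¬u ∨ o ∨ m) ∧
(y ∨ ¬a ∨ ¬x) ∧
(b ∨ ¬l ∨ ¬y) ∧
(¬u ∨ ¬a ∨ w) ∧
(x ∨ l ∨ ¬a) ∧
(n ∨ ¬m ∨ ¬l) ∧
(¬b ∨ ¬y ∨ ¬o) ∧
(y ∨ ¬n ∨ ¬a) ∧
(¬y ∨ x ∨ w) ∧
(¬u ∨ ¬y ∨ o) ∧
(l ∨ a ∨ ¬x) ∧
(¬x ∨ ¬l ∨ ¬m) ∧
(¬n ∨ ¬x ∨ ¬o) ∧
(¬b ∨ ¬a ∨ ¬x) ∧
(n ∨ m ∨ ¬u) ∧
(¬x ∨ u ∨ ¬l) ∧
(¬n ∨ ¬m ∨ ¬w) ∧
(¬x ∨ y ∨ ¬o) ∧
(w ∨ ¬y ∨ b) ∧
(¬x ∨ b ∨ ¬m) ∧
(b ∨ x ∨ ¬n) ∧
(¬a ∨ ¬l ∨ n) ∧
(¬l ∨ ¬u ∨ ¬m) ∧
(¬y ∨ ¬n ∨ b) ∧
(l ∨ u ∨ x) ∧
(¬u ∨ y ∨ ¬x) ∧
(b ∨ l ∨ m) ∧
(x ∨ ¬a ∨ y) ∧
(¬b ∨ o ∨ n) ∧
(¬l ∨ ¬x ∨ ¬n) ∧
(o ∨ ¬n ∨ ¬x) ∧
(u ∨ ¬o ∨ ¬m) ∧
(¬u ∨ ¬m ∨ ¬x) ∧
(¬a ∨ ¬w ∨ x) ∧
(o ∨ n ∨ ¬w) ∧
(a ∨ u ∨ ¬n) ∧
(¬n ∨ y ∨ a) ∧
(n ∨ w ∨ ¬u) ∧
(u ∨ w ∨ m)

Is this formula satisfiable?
Yes

Yes, the formula is satisfiable.

One satisfying assignment is: n=False, u=False, y=False, x=False, b=False, w=True, o=True, l=True, m=False, a=False

Verification: With this assignment, all 40 clauses evaluate to true.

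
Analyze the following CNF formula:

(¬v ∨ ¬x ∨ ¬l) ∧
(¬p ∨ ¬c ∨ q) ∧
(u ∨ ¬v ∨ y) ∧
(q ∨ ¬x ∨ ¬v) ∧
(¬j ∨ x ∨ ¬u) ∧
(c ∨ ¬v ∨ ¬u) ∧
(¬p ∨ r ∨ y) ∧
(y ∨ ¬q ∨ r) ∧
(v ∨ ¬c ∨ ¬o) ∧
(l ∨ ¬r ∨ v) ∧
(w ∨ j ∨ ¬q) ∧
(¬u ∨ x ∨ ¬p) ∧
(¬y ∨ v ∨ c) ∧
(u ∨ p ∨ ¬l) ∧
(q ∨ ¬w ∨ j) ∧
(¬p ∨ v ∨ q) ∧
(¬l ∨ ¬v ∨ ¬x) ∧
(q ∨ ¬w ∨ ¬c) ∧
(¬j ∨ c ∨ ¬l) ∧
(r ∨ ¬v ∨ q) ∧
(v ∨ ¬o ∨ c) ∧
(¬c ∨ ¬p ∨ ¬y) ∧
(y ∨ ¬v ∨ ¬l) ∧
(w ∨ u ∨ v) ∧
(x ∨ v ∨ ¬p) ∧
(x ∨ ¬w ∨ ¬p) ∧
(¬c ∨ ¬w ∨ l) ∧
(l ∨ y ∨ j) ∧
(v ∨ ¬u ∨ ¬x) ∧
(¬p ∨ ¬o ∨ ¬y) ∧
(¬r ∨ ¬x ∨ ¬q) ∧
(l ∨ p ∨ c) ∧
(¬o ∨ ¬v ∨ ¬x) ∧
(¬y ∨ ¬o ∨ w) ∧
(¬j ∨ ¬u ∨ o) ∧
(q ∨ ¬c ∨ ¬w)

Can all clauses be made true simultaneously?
Yes

Yes, the formula is satisfiable.

One satisfying assignment is: l=True, o=False, v=False, j=False, x=False, u=True, p=False, q=False, r=False, y=False, c=False, w=False

Verification: With this assignment, all 36 clauses evaluate to true.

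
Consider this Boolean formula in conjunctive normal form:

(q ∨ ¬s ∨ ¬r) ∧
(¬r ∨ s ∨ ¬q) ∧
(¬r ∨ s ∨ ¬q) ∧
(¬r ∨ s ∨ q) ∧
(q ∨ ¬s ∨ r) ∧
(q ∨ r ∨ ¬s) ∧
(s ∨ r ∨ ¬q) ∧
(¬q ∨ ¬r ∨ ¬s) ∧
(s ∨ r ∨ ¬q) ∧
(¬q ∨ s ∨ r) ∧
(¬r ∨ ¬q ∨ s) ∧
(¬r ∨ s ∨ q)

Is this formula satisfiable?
Yes

Yes, the formula is satisfiable.

One satisfying assignment is: s=False, q=False, r=False

Verification: With this assignment, all 12 clauses evaluate to true.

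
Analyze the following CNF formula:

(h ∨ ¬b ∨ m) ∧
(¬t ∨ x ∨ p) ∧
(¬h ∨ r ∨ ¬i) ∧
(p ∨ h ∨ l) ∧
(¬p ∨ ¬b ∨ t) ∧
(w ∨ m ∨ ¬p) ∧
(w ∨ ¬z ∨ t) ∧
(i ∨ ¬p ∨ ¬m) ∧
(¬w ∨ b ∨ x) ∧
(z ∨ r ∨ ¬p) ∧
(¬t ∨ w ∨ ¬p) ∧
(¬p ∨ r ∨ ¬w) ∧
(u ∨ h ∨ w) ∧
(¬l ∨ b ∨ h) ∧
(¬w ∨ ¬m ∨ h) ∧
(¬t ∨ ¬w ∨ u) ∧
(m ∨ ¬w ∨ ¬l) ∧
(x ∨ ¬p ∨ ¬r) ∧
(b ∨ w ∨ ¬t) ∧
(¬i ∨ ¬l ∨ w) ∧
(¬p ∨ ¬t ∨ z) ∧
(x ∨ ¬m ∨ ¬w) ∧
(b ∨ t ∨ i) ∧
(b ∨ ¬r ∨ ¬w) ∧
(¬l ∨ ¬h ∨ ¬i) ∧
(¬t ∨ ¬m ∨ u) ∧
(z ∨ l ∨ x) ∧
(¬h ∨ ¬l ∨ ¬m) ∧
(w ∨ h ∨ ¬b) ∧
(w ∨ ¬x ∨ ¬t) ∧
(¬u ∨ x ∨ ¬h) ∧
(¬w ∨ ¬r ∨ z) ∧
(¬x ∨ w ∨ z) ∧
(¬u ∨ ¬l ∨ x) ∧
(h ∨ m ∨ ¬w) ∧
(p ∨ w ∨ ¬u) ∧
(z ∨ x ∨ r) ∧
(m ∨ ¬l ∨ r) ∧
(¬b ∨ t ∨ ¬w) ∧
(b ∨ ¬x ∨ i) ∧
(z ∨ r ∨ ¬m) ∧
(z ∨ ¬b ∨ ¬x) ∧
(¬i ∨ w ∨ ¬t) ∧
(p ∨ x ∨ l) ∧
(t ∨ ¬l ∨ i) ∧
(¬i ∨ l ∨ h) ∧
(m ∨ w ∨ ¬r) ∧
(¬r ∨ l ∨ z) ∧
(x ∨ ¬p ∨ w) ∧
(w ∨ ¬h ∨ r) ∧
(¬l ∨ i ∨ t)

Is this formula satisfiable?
Yes

Yes, the formula is satisfiable.

One satisfying assignment is: z=True, t=True, h=True, w=True, p=False, u=True, x=True, i=False, r=False, m=False, b=True, l=False

Verification: With this assignment, all 51 clauses evaluate to true.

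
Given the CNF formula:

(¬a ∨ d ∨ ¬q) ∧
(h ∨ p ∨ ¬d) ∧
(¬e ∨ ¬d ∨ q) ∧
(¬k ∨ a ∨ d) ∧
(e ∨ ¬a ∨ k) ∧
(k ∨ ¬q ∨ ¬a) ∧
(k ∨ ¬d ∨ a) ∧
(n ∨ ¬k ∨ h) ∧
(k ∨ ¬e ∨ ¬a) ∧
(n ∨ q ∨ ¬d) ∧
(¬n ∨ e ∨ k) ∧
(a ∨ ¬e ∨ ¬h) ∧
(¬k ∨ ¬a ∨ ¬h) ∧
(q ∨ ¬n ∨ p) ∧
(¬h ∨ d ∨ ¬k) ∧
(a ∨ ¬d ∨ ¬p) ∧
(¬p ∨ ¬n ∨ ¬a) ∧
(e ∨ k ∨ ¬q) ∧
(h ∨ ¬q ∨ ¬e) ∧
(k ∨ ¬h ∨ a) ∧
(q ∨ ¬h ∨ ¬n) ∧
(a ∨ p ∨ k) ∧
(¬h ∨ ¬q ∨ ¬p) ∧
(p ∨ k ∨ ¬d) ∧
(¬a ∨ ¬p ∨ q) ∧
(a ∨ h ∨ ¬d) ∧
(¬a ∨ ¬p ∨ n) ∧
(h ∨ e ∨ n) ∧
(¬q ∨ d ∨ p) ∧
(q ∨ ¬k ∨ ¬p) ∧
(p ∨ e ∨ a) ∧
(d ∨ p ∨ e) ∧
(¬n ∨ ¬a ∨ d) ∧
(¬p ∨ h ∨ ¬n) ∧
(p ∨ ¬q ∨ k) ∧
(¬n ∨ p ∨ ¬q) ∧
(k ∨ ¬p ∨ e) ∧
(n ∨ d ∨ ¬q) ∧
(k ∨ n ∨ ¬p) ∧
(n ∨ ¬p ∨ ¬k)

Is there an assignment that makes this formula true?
No

No, the formula is not satisfiable.

No assignment of truth values to the variables can make all 40 clauses true simultaneously.

The formula is UNSAT (unsatisfiable).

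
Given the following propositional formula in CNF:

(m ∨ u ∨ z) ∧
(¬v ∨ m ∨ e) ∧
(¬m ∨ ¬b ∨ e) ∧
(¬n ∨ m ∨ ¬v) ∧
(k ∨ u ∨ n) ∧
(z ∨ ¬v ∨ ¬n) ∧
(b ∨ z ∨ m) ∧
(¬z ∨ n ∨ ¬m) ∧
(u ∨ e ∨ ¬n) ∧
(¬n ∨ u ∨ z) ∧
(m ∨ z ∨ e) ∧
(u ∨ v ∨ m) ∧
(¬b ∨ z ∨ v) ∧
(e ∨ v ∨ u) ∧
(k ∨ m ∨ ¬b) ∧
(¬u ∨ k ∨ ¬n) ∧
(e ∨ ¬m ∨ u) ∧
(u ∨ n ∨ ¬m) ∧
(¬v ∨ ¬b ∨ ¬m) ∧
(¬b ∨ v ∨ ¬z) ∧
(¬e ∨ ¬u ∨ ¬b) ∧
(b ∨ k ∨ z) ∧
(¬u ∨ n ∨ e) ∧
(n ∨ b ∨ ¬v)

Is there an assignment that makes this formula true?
Yes

Yes, the formula is satisfiable.

One satisfying assignment is: e=True, b=False, m=False, n=False, k=False, u=True, z=True, v=False

Verification: With this assignment, all 24 clauses evaluate to true.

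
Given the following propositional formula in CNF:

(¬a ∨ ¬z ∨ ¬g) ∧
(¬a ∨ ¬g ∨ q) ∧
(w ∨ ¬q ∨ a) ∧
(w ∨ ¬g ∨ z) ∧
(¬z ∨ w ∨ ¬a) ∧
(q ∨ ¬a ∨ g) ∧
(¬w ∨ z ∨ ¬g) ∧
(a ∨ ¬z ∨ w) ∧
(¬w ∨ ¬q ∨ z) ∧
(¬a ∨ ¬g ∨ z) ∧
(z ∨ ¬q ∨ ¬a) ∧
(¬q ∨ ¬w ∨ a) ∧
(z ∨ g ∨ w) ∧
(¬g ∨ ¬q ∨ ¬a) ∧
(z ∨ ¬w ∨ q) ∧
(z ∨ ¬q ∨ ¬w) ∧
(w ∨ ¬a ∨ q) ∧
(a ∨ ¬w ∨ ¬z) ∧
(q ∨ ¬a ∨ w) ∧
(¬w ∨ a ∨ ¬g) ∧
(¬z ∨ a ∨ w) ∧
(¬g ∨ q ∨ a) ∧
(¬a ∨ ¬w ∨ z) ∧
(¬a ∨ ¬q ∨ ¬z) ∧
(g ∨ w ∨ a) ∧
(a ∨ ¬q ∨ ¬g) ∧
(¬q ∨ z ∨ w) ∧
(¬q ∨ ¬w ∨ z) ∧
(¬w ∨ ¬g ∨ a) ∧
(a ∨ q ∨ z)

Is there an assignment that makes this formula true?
No

No, the formula is not satisfiable.

No assignment of truth values to the variables can make all 30 clauses true simultaneously.

The formula is UNSAT (unsatisfiable).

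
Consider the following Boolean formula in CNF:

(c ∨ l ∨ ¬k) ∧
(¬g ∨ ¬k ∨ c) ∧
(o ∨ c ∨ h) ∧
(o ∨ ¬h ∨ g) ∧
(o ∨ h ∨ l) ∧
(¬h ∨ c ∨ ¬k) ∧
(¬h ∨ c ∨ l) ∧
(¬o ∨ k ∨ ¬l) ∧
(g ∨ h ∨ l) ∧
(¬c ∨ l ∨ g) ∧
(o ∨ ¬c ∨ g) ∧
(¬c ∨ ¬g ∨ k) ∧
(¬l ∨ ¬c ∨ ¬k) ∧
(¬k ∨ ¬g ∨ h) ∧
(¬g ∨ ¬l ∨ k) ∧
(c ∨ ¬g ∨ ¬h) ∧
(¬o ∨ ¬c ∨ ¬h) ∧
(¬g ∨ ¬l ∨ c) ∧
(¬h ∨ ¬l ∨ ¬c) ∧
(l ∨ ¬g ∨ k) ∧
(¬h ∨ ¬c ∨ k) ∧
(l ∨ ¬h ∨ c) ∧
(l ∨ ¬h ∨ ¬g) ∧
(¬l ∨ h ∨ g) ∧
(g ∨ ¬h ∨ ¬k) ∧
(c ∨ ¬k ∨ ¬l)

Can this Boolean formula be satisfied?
No

No, the formula is not satisfiable.

No assignment of truth values to the variables can make all 26 clauses true simultaneously.

The formula is UNSAT (unsatisfiable).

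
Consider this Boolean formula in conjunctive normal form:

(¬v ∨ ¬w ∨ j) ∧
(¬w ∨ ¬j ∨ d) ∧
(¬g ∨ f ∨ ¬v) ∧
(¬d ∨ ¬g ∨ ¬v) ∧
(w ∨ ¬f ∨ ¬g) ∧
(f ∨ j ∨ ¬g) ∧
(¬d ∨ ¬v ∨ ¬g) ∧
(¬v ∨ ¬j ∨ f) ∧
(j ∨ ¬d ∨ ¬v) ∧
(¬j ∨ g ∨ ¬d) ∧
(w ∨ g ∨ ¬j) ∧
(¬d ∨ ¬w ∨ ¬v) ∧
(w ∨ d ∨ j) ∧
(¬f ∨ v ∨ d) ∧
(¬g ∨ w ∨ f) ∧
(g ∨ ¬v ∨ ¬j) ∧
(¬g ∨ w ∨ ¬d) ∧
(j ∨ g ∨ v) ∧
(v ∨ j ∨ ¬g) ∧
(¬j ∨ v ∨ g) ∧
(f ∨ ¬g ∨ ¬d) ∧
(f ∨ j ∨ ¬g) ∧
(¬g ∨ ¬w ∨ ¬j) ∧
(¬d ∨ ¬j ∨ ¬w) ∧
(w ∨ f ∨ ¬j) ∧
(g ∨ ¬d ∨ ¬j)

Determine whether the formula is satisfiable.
No

No, the formula is not satisfiable.

No assignment of truth values to the variables can make all 26 clauses true simultaneously.

The formula is UNSAT (unsatisfiable).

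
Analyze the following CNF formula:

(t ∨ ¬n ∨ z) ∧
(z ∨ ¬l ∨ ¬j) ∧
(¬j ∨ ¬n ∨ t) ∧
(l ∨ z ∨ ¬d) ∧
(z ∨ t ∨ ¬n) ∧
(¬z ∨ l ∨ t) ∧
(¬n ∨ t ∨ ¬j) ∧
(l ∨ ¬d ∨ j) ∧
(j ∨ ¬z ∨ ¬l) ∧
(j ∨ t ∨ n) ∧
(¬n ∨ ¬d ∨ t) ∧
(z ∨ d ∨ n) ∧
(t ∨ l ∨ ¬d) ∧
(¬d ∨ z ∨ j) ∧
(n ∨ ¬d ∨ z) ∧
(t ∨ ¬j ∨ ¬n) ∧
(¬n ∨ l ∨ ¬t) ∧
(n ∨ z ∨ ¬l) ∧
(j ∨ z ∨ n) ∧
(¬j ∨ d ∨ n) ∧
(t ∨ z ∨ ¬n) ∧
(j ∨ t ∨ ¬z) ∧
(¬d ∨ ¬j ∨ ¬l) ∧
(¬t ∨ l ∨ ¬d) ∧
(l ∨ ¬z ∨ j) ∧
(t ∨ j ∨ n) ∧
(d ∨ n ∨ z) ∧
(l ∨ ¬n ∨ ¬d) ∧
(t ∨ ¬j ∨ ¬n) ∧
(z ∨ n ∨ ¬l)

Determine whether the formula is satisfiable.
Yes

Yes, the formula is satisfiable.

One satisfying assignment is: z=False, j=False, n=True, l=True, t=True, d=False

Verification: With this assignment, all 30 clauses evaluate to true.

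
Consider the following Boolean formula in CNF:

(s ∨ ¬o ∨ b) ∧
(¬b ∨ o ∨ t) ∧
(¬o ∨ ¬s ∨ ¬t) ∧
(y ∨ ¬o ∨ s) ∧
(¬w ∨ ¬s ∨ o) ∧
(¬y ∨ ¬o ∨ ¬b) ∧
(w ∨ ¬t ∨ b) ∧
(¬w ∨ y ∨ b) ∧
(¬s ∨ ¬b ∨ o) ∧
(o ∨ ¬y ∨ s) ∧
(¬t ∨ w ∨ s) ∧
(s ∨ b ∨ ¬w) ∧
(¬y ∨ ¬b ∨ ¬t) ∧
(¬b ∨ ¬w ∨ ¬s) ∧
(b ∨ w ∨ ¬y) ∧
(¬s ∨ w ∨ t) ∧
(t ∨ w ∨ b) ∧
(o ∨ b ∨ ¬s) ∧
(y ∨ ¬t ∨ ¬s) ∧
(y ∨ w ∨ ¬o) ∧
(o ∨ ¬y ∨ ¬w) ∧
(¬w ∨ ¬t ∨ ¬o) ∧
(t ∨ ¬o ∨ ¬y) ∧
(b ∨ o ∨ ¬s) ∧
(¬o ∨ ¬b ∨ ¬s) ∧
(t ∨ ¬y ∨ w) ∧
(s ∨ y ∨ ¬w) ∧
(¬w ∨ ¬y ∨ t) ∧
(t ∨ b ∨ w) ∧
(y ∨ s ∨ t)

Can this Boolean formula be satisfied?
No

No, the formula is not satisfiable.

No assignment of truth values to the variables can make all 30 clauses true simultaneously.

The formula is UNSAT (unsatisfiable).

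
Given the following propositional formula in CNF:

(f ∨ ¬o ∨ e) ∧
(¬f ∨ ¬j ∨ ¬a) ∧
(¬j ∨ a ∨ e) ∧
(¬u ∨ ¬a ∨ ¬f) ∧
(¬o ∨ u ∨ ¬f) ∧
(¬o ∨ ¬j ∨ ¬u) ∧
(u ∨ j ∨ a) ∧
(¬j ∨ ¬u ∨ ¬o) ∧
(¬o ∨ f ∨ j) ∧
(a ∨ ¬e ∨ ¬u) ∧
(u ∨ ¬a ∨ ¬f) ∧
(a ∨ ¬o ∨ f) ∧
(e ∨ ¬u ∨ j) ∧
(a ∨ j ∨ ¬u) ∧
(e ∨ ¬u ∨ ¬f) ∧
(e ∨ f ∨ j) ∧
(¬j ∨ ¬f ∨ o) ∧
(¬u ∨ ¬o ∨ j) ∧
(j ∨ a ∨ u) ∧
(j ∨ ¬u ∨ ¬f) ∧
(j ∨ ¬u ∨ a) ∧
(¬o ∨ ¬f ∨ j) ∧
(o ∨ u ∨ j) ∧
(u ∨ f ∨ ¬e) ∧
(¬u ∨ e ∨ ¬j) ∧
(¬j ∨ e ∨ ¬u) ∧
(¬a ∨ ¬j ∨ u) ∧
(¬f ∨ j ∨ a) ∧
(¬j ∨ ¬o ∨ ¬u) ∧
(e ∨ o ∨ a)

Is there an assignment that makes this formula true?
Yes

Yes, the formula is satisfiable.

One satisfying assignment is: a=True, o=False, e=True, u=True, f=False, j=False

Verification: With this assignment, all 30 clauses evaluate to true.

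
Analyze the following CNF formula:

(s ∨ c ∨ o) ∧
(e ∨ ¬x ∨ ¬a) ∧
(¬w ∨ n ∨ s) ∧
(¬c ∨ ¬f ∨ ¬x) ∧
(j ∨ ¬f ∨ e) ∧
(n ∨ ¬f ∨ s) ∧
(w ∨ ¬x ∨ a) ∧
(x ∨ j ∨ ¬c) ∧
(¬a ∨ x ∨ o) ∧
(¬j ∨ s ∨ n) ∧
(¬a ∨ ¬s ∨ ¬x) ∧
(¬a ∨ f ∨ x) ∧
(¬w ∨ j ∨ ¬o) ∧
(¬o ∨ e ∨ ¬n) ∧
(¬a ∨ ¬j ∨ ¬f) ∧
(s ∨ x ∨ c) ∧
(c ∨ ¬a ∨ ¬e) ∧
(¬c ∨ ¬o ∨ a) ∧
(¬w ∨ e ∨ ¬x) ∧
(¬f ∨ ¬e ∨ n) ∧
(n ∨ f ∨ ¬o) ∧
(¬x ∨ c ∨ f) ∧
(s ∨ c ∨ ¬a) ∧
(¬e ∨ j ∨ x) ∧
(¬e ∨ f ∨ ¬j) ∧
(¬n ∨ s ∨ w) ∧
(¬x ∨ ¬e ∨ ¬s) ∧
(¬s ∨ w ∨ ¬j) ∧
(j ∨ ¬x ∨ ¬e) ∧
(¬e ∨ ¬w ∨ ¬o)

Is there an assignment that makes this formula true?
Yes

Yes, the formula is satisfiable.

One satisfying assignment is: w=False, e=False, c=False, a=False, x=False, f=False, s=True, n=False, o=False, j=False

Verification: With this assignment, all 30 clauses evaluate to true.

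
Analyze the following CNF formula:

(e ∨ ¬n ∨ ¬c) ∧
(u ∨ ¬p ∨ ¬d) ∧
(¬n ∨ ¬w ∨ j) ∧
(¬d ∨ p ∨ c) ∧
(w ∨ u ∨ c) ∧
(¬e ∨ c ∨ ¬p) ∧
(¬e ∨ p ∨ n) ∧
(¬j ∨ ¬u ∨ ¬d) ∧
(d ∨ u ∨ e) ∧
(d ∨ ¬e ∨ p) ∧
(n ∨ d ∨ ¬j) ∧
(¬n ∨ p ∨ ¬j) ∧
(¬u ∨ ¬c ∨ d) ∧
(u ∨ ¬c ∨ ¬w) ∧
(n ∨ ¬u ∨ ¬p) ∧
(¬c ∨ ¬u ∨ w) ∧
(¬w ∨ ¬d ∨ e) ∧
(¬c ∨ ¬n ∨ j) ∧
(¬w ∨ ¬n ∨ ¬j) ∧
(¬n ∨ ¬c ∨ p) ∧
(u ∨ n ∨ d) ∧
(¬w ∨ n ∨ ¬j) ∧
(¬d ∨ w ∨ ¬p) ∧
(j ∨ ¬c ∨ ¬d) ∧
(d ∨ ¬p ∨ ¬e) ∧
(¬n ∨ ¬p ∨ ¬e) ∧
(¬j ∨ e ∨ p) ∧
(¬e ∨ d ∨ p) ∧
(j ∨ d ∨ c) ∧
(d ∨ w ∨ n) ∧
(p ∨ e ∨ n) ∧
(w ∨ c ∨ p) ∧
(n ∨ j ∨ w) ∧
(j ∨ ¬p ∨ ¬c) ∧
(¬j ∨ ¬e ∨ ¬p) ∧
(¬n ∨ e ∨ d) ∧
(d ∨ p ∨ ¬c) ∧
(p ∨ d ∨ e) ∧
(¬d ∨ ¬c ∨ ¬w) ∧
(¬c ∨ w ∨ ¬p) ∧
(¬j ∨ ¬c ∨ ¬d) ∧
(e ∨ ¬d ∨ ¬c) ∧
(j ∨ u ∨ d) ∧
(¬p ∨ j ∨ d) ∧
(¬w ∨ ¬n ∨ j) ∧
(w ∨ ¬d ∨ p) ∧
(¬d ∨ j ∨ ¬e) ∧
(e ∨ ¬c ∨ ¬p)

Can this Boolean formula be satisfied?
No

No, the formula is not satisfiable.

No assignment of truth values to the variables can make all 48 clauses true simultaneously.

The formula is UNSAT (unsatisfiable).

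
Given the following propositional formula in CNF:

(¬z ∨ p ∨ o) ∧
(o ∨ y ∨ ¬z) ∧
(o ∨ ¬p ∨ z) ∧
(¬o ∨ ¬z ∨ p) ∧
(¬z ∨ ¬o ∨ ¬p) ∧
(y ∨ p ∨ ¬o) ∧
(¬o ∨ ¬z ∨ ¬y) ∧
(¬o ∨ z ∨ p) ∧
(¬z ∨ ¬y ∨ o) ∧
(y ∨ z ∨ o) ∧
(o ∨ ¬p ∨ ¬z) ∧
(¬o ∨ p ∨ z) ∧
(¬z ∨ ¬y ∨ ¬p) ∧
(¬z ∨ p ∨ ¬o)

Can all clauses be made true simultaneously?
Yes

Yes, the formula is satisfiable.

One satisfying assignment is: o=True, p=True, y=False, z=False

Verification: With this assignment, all 14 clauses evaluate to true.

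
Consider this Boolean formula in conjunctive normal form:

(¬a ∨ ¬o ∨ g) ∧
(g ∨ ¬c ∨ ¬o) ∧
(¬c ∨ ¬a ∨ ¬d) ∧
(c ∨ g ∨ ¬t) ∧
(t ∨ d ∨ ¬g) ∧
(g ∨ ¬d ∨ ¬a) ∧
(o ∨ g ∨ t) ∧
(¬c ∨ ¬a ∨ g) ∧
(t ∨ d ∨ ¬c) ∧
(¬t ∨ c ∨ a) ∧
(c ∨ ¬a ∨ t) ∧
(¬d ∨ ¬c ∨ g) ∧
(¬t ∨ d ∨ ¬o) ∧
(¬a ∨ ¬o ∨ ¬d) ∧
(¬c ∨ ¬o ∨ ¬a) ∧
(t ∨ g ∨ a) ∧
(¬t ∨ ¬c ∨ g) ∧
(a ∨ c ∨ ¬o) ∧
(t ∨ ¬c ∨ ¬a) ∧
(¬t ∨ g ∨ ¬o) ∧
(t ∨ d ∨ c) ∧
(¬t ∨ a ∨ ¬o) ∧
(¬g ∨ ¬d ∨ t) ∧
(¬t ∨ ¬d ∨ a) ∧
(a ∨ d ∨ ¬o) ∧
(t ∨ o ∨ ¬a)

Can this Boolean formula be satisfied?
Yes

Yes, the formula is satisfiable.

One satisfying assignment is: a=True, d=False, g=True, o=False, t=True, c=False

Verification: With this assignment, all 26 clauses evaluate to true.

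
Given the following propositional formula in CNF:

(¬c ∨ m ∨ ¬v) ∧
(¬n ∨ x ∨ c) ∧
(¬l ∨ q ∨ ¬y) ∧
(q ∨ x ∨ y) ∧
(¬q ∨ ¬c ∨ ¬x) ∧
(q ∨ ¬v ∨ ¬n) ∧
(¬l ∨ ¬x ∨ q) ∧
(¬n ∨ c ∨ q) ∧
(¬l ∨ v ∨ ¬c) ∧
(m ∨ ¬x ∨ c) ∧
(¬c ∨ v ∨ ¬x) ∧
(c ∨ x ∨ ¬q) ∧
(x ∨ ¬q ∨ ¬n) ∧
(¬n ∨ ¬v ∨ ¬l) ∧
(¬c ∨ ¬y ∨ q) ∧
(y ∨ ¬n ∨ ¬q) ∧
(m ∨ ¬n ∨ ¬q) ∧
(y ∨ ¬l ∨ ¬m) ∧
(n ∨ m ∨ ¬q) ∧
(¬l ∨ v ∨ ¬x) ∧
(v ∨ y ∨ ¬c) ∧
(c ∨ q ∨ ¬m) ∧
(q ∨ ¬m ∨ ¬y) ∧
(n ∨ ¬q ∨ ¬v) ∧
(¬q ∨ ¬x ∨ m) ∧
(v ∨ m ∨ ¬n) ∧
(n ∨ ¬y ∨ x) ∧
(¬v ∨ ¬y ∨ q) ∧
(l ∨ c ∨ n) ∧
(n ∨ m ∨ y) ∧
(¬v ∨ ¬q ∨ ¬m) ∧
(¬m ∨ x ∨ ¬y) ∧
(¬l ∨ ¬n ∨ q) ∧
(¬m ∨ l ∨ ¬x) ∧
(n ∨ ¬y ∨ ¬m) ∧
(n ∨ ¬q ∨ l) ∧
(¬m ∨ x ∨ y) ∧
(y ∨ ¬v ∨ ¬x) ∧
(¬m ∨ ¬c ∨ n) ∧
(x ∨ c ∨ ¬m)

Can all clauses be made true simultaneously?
No

No, the formula is not satisfiable.

No assignment of truth values to the variables can make all 40 clauses true simultaneously.

The formula is UNSAT (unsatisfiable).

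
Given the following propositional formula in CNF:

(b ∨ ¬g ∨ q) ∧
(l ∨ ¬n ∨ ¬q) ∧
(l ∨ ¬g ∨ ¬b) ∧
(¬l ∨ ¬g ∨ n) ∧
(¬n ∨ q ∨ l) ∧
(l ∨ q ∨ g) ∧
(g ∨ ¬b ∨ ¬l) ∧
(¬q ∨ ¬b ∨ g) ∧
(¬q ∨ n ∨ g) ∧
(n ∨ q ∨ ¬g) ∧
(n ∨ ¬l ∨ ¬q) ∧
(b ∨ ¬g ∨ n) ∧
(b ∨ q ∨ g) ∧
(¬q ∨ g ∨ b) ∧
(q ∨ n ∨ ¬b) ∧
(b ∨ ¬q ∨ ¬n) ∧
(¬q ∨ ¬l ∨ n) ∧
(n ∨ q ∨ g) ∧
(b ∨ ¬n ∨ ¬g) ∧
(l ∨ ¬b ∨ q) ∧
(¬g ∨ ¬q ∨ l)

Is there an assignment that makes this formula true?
Yes

Yes, the formula is satisfiable.

One satisfying assignment is: g=True, q=True, b=True, l=True, n=True

Verification: With this assignment, all 21 clauses evaluate to true.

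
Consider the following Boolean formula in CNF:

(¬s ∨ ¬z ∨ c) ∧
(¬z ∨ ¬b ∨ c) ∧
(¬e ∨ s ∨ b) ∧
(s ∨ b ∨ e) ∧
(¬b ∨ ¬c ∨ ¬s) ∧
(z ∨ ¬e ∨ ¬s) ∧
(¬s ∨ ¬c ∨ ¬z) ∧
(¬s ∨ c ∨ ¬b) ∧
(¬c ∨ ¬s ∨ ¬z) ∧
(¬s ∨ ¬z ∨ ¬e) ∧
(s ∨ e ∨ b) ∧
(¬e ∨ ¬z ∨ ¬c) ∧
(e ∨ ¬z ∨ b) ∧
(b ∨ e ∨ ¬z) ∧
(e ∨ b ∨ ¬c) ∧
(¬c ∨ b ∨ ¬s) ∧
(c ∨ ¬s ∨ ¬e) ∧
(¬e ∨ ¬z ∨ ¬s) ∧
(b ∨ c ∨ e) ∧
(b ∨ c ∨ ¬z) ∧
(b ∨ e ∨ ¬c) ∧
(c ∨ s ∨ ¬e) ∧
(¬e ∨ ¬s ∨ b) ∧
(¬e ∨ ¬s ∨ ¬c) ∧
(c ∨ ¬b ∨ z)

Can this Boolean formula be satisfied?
Yes

Yes, the formula is satisfiable.

One satisfying assignment is: s=False, e=False, b=True, c=True, z=True

Verification: With this assignment, all 25 clauses evaluate to true.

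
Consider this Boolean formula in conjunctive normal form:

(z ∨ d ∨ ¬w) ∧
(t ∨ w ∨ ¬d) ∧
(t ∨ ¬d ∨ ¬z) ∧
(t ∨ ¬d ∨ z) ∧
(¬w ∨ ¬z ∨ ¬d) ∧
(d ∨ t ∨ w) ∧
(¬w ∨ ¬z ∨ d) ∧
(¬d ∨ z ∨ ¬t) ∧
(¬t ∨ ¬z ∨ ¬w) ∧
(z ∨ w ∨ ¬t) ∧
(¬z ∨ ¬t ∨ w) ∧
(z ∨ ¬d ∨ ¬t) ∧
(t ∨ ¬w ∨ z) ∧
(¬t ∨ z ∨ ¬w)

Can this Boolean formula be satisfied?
No

No, the formula is not satisfiable.

No assignment of truth values to the variables can make all 14 clauses true simultaneously.

The formula is UNSAT (unsatisfiable).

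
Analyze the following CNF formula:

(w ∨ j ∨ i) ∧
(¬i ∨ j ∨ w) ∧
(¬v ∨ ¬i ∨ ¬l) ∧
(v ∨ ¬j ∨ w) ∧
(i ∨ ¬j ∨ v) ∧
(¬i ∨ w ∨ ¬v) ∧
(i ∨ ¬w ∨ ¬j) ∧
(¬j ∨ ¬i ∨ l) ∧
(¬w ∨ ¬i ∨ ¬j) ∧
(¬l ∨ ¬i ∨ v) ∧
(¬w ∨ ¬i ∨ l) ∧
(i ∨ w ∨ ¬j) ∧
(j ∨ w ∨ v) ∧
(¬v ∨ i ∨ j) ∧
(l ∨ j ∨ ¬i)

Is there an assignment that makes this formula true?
Yes

Yes, the formula is satisfiable.

One satisfying assignment is: w=True, v=False, l=False, i=False, j=False

Verification: With this assignment, all 15 clauses evaluate to true.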